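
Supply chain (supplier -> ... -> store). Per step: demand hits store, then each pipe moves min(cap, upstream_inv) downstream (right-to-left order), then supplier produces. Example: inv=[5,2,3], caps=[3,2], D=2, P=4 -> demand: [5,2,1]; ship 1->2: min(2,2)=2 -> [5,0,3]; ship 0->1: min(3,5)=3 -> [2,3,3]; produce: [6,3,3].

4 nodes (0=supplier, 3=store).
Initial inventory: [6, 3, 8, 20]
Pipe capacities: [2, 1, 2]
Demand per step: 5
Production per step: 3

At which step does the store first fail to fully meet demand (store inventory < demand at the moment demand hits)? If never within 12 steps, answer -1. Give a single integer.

Step 1: demand=5,sold=5 ship[2->3]=2 ship[1->2]=1 ship[0->1]=2 prod=3 -> [7 4 7 17]
Step 2: demand=5,sold=5 ship[2->3]=2 ship[1->2]=1 ship[0->1]=2 prod=3 -> [8 5 6 14]
Step 3: demand=5,sold=5 ship[2->3]=2 ship[1->2]=1 ship[0->1]=2 prod=3 -> [9 6 5 11]
Step 4: demand=5,sold=5 ship[2->3]=2 ship[1->2]=1 ship[0->1]=2 prod=3 -> [10 7 4 8]
Step 5: demand=5,sold=5 ship[2->3]=2 ship[1->2]=1 ship[0->1]=2 prod=3 -> [11 8 3 5]
Step 6: demand=5,sold=5 ship[2->3]=2 ship[1->2]=1 ship[0->1]=2 prod=3 -> [12 9 2 2]
Step 7: demand=5,sold=2 ship[2->3]=2 ship[1->2]=1 ship[0->1]=2 prod=3 -> [13 10 1 2]
Step 8: demand=5,sold=2 ship[2->3]=1 ship[1->2]=1 ship[0->1]=2 prod=3 -> [14 11 1 1]
Step 9: demand=5,sold=1 ship[2->3]=1 ship[1->2]=1 ship[0->1]=2 prod=3 -> [15 12 1 1]
Step 10: demand=5,sold=1 ship[2->3]=1 ship[1->2]=1 ship[0->1]=2 prod=3 -> [16 13 1 1]
Step 11: demand=5,sold=1 ship[2->3]=1 ship[1->2]=1 ship[0->1]=2 prod=3 -> [17 14 1 1]
Step 12: demand=5,sold=1 ship[2->3]=1 ship[1->2]=1 ship[0->1]=2 prod=3 -> [18 15 1 1]
First stockout at step 7

7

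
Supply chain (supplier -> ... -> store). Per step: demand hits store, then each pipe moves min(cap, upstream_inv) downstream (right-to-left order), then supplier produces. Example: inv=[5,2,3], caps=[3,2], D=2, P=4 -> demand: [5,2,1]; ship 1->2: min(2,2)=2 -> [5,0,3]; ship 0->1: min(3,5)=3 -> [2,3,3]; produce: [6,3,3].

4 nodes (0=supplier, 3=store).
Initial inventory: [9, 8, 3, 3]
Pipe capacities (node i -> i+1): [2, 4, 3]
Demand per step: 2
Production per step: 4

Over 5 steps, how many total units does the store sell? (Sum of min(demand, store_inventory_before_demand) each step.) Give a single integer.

Answer: 10

Derivation:
Step 1: sold=2 (running total=2) -> [11 6 4 4]
Step 2: sold=2 (running total=4) -> [13 4 5 5]
Step 3: sold=2 (running total=6) -> [15 2 6 6]
Step 4: sold=2 (running total=8) -> [17 2 5 7]
Step 5: sold=2 (running total=10) -> [19 2 4 8]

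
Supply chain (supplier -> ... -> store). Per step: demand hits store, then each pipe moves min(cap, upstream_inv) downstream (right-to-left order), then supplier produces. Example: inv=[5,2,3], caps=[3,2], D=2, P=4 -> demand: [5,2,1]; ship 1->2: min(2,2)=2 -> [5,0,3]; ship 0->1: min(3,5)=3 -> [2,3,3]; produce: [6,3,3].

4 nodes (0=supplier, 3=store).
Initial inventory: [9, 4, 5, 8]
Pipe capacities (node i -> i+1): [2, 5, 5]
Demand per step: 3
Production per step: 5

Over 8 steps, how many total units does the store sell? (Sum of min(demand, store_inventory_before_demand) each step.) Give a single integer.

Step 1: sold=3 (running total=3) -> [12 2 4 10]
Step 2: sold=3 (running total=6) -> [15 2 2 11]
Step 3: sold=3 (running total=9) -> [18 2 2 10]
Step 4: sold=3 (running total=12) -> [21 2 2 9]
Step 5: sold=3 (running total=15) -> [24 2 2 8]
Step 6: sold=3 (running total=18) -> [27 2 2 7]
Step 7: sold=3 (running total=21) -> [30 2 2 6]
Step 8: sold=3 (running total=24) -> [33 2 2 5]

Answer: 24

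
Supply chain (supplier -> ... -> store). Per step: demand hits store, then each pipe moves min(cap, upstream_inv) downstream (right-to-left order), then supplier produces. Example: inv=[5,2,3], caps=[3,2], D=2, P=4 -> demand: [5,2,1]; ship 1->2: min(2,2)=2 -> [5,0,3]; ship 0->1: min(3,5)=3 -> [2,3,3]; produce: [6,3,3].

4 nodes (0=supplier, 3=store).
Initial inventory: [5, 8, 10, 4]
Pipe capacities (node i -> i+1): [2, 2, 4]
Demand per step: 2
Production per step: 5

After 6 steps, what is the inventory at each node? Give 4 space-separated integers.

Step 1: demand=2,sold=2 ship[2->3]=4 ship[1->2]=2 ship[0->1]=2 prod=5 -> inv=[8 8 8 6]
Step 2: demand=2,sold=2 ship[2->3]=4 ship[1->2]=2 ship[0->1]=2 prod=5 -> inv=[11 8 6 8]
Step 3: demand=2,sold=2 ship[2->3]=4 ship[1->2]=2 ship[0->1]=2 prod=5 -> inv=[14 8 4 10]
Step 4: demand=2,sold=2 ship[2->3]=4 ship[1->2]=2 ship[0->1]=2 prod=5 -> inv=[17 8 2 12]
Step 5: demand=2,sold=2 ship[2->3]=2 ship[1->2]=2 ship[0->1]=2 prod=5 -> inv=[20 8 2 12]
Step 6: demand=2,sold=2 ship[2->3]=2 ship[1->2]=2 ship[0->1]=2 prod=5 -> inv=[23 8 2 12]

23 8 2 12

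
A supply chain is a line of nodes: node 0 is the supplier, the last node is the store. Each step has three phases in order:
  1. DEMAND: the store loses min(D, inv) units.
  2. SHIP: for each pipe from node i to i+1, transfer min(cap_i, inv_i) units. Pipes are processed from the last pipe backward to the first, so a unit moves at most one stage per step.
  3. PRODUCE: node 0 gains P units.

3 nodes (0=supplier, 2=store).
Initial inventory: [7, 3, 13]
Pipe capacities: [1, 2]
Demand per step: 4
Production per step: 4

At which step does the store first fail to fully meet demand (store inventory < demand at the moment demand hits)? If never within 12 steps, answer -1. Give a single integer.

Step 1: demand=4,sold=4 ship[1->2]=2 ship[0->1]=1 prod=4 -> [10 2 11]
Step 2: demand=4,sold=4 ship[1->2]=2 ship[0->1]=1 prod=4 -> [13 1 9]
Step 3: demand=4,sold=4 ship[1->2]=1 ship[0->1]=1 prod=4 -> [16 1 6]
Step 4: demand=4,sold=4 ship[1->2]=1 ship[0->1]=1 prod=4 -> [19 1 3]
Step 5: demand=4,sold=3 ship[1->2]=1 ship[0->1]=1 prod=4 -> [22 1 1]
Step 6: demand=4,sold=1 ship[1->2]=1 ship[0->1]=1 prod=4 -> [25 1 1]
Step 7: demand=4,sold=1 ship[1->2]=1 ship[0->1]=1 prod=4 -> [28 1 1]
Step 8: demand=4,sold=1 ship[1->2]=1 ship[0->1]=1 prod=4 -> [31 1 1]
Step 9: demand=4,sold=1 ship[1->2]=1 ship[0->1]=1 prod=4 -> [34 1 1]
Step 10: demand=4,sold=1 ship[1->2]=1 ship[0->1]=1 prod=4 -> [37 1 1]
Step 11: demand=4,sold=1 ship[1->2]=1 ship[0->1]=1 prod=4 -> [40 1 1]
Step 12: demand=4,sold=1 ship[1->2]=1 ship[0->1]=1 prod=4 -> [43 1 1]
First stockout at step 5

5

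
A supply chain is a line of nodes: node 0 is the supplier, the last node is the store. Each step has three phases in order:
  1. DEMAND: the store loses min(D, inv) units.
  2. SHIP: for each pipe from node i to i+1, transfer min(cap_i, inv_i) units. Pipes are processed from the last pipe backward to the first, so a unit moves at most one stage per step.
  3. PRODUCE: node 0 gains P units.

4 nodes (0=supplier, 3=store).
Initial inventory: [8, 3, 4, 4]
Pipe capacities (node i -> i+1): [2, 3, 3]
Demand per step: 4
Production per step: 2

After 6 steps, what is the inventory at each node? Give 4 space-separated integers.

Step 1: demand=4,sold=4 ship[2->3]=3 ship[1->2]=3 ship[0->1]=2 prod=2 -> inv=[8 2 4 3]
Step 2: demand=4,sold=3 ship[2->3]=3 ship[1->2]=2 ship[0->1]=2 prod=2 -> inv=[8 2 3 3]
Step 3: demand=4,sold=3 ship[2->3]=3 ship[1->2]=2 ship[0->1]=2 prod=2 -> inv=[8 2 2 3]
Step 4: demand=4,sold=3 ship[2->3]=2 ship[1->2]=2 ship[0->1]=2 prod=2 -> inv=[8 2 2 2]
Step 5: demand=4,sold=2 ship[2->3]=2 ship[1->2]=2 ship[0->1]=2 prod=2 -> inv=[8 2 2 2]
Step 6: demand=4,sold=2 ship[2->3]=2 ship[1->2]=2 ship[0->1]=2 prod=2 -> inv=[8 2 2 2]

8 2 2 2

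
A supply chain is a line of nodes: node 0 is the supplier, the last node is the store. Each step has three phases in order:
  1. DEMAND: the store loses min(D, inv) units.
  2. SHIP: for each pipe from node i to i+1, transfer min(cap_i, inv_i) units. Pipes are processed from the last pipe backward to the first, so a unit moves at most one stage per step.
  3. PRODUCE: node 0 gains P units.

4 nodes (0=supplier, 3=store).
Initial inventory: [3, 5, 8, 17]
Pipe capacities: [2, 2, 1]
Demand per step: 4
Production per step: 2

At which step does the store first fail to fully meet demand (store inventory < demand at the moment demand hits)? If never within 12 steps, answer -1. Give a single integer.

Step 1: demand=4,sold=4 ship[2->3]=1 ship[1->2]=2 ship[0->1]=2 prod=2 -> [3 5 9 14]
Step 2: demand=4,sold=4 ship[2->3]=1 ship[1->2]=2 ship[0->1]=2 prod=2 -> [3 5 10 11]
Step 3: demand=4,sold=4 ship[2->3]=1 ship[1->2]=2 ship[0->1]=2 prod=2 -> [3 5 11 8]
Step 4: demand=4,sold=4 ship[2->3]=1 ship[1->2]=2 ship[0->1]=2 prod=2 -> [3 5 12 5]
Step 5: demand=4,sold=4 ship[2->3]=1 ship[1->2]=2 ship[0->1]=2 prod=2 -> [3 5 13 2]
Step 6: demand=4,sold=2 ship[2->3]=1 ship[1->2]=2 ship[0->1]=2 prod=2 -> [3 5 14 1]
Step 7: demand=4,sold=1 ship[2->3]=1 ship[1->2]=2 ship[0->1]=2 prod=2 -> [3 5 15 1]
Step 8: demand=4,sold=1 ship[2->3]=1 ship[1->2]=2 ship[0->1]=2 prod=2 -> [3 5 16 1]
Step 9: demand=4,sold=1 ship[2->3]=1 ship[1->2]=2 ship[0->1]=2 prod=2 -> [3 5 17 1]
Step 10: demand=4,sold=1 ship[2->3]=1 ship[1->2]=2 ship[0->1]=2 prod=2 -> [3 5 18 1]
Step 11: demand=4,sold=1 ship[2->3]=1 ship[1->2]=2 ship[0->1]=2 prod=2 -> [3 5 19 1]
Step 12: demand=4,sold=1 ship[2->3]=1 ship[1->2]=2 ship[0->1]=2 prod=2 -> [3 5 20 1]
First stockout at step 6

6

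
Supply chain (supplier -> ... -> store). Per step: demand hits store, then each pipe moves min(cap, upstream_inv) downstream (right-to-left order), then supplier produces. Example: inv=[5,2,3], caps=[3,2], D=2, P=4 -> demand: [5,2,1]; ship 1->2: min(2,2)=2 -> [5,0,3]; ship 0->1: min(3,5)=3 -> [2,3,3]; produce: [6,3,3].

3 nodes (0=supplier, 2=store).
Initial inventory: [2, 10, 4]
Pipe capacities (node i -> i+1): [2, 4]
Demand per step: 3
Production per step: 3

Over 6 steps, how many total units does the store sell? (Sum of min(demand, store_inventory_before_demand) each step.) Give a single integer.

Step 1: sold=3 (running total=3) -> [3 8 5]
Step 2: sold=3 (running total=6) -> [4 6 6]
Step 3: sold=3 (running total=9) -> [5 4 7]
Step 4: sold=3 (running total=12) -> [6 2 8]
Step 5: sold=3 (running total=15) -> [7 2 7]
Step 6: sold=3 (running total=18) -> [8 2 6]

Answer: 18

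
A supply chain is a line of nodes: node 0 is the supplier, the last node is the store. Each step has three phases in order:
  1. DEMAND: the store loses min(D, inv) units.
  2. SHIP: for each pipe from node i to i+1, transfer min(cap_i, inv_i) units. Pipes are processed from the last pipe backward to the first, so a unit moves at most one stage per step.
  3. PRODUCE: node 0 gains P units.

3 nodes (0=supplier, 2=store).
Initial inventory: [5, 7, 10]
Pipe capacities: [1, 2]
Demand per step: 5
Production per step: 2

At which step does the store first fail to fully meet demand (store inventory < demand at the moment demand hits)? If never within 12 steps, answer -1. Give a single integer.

Step 1: demand=5,sold=5 ship[1->2]=2 ship[0->1]=1 prod=2 -> [6 6 7]
Step 2: demand=5,sold=5 ship[1->2]=2 ship[0->1]=1 prod=2 -> [7 5 4]
Step 3: demand=5,sold=4 ship[1->2]=2 ship[0->1]=1 prod=2 -> [8 4 2]
Step 4: demand=5,sold=2 ship[1->2]=2 ship[0->1]=1 prod=2 -> [9 3 2]
Step 5: demand=5,sold=2 ship[1->2]=2 ship[0->1]=1 prod=2 -> [10 2 2]
Step 6: demand=5,sold=2 ship[1->2]=2 ship[0->1]=1 prod=2 -> [11 1 2]
Step 7: demand=5,sold=2 ship[1->2]=1 ship[0->1]=1 prod=2 -> [12 1 1]
Step 8: demand=5,sold=1 ship[1->2]=1 ship[0->1]=1 prod=2 -> [13 1 1]
Step 9: demand=5,sold=1 ship[1->2]=1 ship[0->1]=1 prod=2 -> [14 1 1]
Step 10: demand=5,sold=1 ship[1->2]=1 ship[0->1]=1 prod=2 -> [15 1 1]
Step 11: demand=5,sold=1 ship[1->2]=1 ship[0->1]=1 prod=2 -> [16 1 1]
Step 12: demand=5,sold=1 ship[1->2]=1 ship[0->1]=1 prod=2 -> [17 1 1]
First stockout at step 3

3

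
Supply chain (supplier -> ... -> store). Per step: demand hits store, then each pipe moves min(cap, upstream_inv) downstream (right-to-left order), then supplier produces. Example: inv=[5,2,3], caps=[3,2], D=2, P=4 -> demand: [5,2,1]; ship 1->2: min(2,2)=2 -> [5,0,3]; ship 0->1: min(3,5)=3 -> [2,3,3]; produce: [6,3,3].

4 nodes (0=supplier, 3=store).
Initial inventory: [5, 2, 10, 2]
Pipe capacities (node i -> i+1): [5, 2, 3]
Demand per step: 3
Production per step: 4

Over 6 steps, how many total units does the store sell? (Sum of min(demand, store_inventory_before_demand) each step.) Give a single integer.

Step 1: sold=2 (running total=2) -> [4 5 9 3]
Step 2: sold=3 (running total=5) -> [4 7 8 3]
Step 3: sold=3 (running total=8) -> [4 9 7 3]
Step 4: sold=3 (running total=11) -> [4 11 6 3]
Step 5: sold=3 (running total=14) -> [4 13 5 3]
Step 6: sold=3 (running total=17) -> [4 15 4 3]

Answer: 17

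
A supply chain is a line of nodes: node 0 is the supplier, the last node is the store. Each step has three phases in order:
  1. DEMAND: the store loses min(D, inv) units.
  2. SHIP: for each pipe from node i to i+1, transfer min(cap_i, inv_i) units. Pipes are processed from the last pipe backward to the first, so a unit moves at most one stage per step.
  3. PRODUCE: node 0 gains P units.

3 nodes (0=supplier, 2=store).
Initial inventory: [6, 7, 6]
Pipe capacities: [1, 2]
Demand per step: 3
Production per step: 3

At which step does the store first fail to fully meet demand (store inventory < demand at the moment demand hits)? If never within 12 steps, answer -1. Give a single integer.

Step 1: demand=3,sold=3 ship[1->2]=2 ship[0->1]=1 prod=3 -> [8 6 5]
Step 2: demand=3,sold=3 ship[1->2]=2 ship[0->1]=1 prod=3 -> [10 5 4]
Step 3: demand=3,sold=3 ship[1->2]=2 ship[0->1]=1 prod=3 -> [12 4 3]
Step 4: demand=3,sold=3 ship[1->2]=2 ship[0->1]=1 prod=3 -> [14 3 2]
Step 5: demand=3,sold=2 ship[1->2]=2 ship[0->1]=1 prod=3 -> [16 2 2]
Step 6: demand=3,sold=2 ship[1->2]=2 ship[0->1]=1 prod=3 -> [18 1 2]
Step 7: demand=3,sold=2 ship[1->2]=1 ship[0->1]=1 prod=3 -> [20 1 1]
Step 8: demand=3,sold=1 ship[1->2]=1 ship[0->1]=1 prod=3 -> [22 1 1]
Step 9: demand=3,sold=1 ship[1->2]=1 ship[0->1]=1 prod=3 -> [24 1 1]
Step 10: demand=3,sold=1 ship[1->2]=1 ship[0->1]=1 prod=3 -> [26 1 1]
Step 11: demand=3,sold=1 ship[1->2]=1 ship[0->1]=1 prod=3 -> [28 1 1]
Step 12: demand=3,sold=1 ship[1->2]=1 ship[0->1]=1 prod=3 -> [30 1 1]
First stockout at step 5

5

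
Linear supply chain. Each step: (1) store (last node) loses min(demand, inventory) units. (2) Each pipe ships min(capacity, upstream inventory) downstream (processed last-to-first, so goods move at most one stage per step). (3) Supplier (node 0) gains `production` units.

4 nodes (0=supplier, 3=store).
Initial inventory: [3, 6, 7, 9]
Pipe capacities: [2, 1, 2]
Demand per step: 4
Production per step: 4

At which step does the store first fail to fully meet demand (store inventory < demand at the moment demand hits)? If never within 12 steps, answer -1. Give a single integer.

Step 1: demand=4,sold=4 ship[2->3]=2 ship[1->2]=1 ship[0->1]=2 prod=4 -> [5 7 6 7]
Step 2: demand=4,sold=4 ship[2->3]=2 ship[1->2]=1 ship[0->1]=2 prod=4 -> [7 8 5 5]
Step 3: demand=4,sold=4 ship[2->3]=2 ship[1->2]=1 ship[0->1]=2 prod=4 -> [9 9 4 3]
Step 4: demand=4,sold=3 ship[2->3]=2 ship[1->2]=1 ship[0->1]=2 prod=4 -> [11 10 3 2]
Step 5: demand=4,sold=2 ship[2->3]=2 ship[1->2]=1 ship[0->1]=2 prod=4 -> [13 11 2 2]
Step 6: demand=4,sold=2 ship[2->3]=2 ship[1->2]=1 ship[0->1]=2 prod=4 -> [15 12 1 2]
Step 7: demand=4,sold=2 ship[2->3]=1 ship[1->2]=1 ship[0->1]=2 prod=4 -> [17 13 1 1]
Step 8: demand=4,sold=1 ship[2->3]=1 ship[1->2]=1 ship[0->1]=2 prod=4 -> [19 14 1 1]
Step 9: demand=4,sold=1 ship[2->3]=1 ship[1->2]=1 ship[0->1]=2 prod=4 -> [21 15 1 1]
Step 10: demand=4,sold=1 ship[2->3]=1 ship[1->2]=1 ship[0->1]=2 prod=4 -> [23 16 1 1]
Step 11: demand=4,sold=1 ship[2->3]=1 ship[1->2]=1 ship[0->1]=2 prod=4 -> [25 17 1 1]
Step 12: demand=4,sold=1 ship[2->3]=1 ship[1->2]=1 ship[0->1]=2 prod=4 -> [27 18 1 1]
First stockout at step 4

4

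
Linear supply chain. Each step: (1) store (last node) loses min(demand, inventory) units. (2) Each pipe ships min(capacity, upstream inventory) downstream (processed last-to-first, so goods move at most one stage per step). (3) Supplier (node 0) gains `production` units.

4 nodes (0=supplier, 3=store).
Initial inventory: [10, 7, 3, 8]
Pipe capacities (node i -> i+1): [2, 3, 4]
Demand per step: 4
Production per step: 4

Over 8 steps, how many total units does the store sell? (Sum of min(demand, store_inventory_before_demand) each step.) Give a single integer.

Step 1: sold=4 (running total=4) -> [12 6 3 7]
Step 2: sold=4 (running total=8) -> [14 5 3 6]
Step 3: sold=4 (running total=12) -> [16 4 3 5]
Step 4: sold=4 (running total=16) -> [18 3 3 4]
Step 5: sold=4 (running total=20) -> [20 2 3 3]
Step 6: sold=3 (running total=23) -> [22 2 2 3]
Step 7: sold=3 (running total=26) -> [24 2 2 2]
Step 8: sold=2 (running total=28) -> [26 2 2 2]

Answer: 28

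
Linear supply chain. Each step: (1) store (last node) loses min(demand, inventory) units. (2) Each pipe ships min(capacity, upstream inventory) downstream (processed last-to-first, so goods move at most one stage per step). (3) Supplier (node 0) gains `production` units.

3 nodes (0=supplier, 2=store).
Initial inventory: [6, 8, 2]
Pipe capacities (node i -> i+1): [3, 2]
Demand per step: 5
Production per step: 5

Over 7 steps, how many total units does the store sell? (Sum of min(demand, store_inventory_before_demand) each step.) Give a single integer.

Step 1: sold=2 (running total=2) -> [8 9 2]
Step 2: sold=2 (running total=4) -> [10 10 2]
Step 3: sold=2 (running total=6) -> [12 11 2]
Step 4: sold=2 (running total=8) -> [14 12 2]
Step 5: sold=2 (running total=10) -> [16 13 2]
Step 6: sold=2 (running total=12) -> [18 14 2]
Step 7: sold=2 (running total=14) -> [20 15 2]

Answer: 14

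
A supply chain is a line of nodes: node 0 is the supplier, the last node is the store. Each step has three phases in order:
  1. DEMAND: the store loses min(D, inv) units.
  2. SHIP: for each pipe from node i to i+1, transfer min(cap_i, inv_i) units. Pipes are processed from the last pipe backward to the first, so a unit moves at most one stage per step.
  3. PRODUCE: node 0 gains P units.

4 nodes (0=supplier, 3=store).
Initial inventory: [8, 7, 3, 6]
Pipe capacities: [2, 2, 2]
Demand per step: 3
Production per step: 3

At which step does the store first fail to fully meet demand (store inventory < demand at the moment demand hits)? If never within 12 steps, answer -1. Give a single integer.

Step 1: demand=3,sold=3 ship[2->3]=2 ship[1->2]=2 ship[0->1]=2 prod=3 -> [9 7 3 5]
Step 2: demand=3,sold=3 ship[2->3]=2 ship[1->2]=2 ship[0->1]=2 prod=3 -> [10 7 3 4]
Step 3: demand=3,sold=3 ship[2->3]=2 ship[1->2]=2 ship[0->1]=2 prod=3 -> [11 7 3 3]
Step 4: demand=3,sold=3 ship[2->3]=2 ship[1->2]=2 ship[0->1]=2 prod=3 -> [12 7 3 2]
Step 5: demand=3,sold=2 ship[2->3]=2 ship[1->2]=2 ship[0->1]=2 prod=3 -> [13 7 3 2]
Step 6: demand=3,sold=2 ship[2->3]=2 ship[1->2]=2 ship[0->1]=2 prod=3 -> [14 7 3 2]
Step 7: demand=3,sold=2 ship[2->3]=2 ship[1->2]=2 ship[0->1]=2 prod=3 -> [15 7 3 2]
Step 8: demand=3,sold=2 ship[2->3]=2 ship[1->2]=2 ship[0->1]=2 prod=3 -> [16 7 3 2]
Step 9: demand=3,sold=2 ship[2->3]=2 ship[1->2]=2 ship[0->1]=2 prod=3 -> [17 7 3 2]
Step 10: demand=3,sold=2 ship[2->3]=2 ship[1->2]=2 ship[0->1]=2 prod=3 -> [18 7 3 2]
Step 11: demand=3,sold=2 ship[2->3]=2 ship[1->2]=2 ship[0->1]=2 prod=3 -> [19 7 3 2]
Step 12: demand=3,sold=2 ship[2->3]=2 ship[1->2]=2 ship[0->1]=2 prod=3 -> [20 7 3 2]
First stockout at step 5

5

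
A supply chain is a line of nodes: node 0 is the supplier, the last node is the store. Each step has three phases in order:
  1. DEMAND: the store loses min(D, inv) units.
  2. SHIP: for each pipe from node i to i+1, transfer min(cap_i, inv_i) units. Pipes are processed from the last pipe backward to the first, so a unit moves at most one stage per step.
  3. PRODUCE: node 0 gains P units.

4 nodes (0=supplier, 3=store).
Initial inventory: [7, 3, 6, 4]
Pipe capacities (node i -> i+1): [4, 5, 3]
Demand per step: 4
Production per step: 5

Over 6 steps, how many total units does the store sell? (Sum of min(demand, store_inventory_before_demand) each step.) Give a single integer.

Answer: 19

Derivation:
Step 1: sold=4 (running total=4) -> [8 4 6 3]
Step 2: sold=3 (running total=7) -> [9 4 7 3]
Step 3: sold=3 (running total=10) -> [10 4 8 3]
Step 4: sold=3 (running total=13) -> [11 4 9 3]
Step 5: sold=3 (running total=16) -> [12 4 10 3]
Step 6: sold=3 (running total=19) -> [13 4 11 3]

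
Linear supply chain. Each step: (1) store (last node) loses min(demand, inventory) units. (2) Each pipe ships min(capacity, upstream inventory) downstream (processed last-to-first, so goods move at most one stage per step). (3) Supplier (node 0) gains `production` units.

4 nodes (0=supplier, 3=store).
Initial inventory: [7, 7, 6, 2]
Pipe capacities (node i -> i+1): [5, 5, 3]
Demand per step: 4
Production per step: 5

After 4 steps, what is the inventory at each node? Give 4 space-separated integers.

Step 1: demand=4,sold=2 ship[2->3]=3 ship[1->2]=5 ship[0->1]=5 prod=5 -> inv=[7 7 8 3]
Step 2: demand=4,sold=3 ship[2->3]=3 ship[1->2]=5 ship[0->1]=5 prod=5 -> inv=[7 7 10 3]
Step 3: demand=4,sold=3 ship[2->3]=3 ship[1->2]=5 ship[0->1]=5 prod=5 -> inv=[7 7 12 3]
Step 4: demand=4,sold=3 ship[2->3]=3 ship[1->2]=5 ship[0->1]=5 prod=5 -> inv=[7 7 14 3]

7 7 14 3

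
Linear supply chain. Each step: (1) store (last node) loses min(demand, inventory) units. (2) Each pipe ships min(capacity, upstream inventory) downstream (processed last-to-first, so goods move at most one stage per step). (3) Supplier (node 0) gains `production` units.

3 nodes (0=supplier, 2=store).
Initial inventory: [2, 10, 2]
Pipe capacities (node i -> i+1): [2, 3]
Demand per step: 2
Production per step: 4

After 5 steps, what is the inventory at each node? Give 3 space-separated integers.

Step 1: demand=2,sold=2 ship[1->2]=3 ship[0->1]=2 prod=4 -> inv=[4 9 3]
Step 2: demand=2,sold=2 ship[1->2]=3 ship[0->1]=2 prod=4 -> inv=[6 8 4]
Step 3: demand=2,sold=2 ship[1->2]=3 ship[0->1]=2 prod=4 -> inv=[8 7 5]
Step 4: demand=2,sold=2 ship[1->2]=3 ship[0->1]=2 prod=4 -> inv=[10 6 6]
Step 5: demand=2,sold=2 ship[1->2]=3 ship[0->1]=2 prod=4 -> inv=[12 5 7]

12 5 7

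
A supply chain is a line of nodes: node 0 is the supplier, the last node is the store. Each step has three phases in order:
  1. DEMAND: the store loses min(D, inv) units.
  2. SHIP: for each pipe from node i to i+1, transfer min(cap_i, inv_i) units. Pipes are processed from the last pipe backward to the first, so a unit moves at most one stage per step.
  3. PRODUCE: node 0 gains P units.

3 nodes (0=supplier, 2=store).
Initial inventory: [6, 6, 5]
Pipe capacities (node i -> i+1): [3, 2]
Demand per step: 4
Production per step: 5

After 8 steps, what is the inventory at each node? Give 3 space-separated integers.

Step 1: demand=4,sold=4 ship[1->2]=2 ship[0->1]=3 prod=5 -> inv=[8 7 3]
Step 2: demand=4,sold=3 ship[1->2]=2 ship[0->1]=3 prod=5 -> inv=[10 8 2]
Step 3: demand=4,sold=2 ship[1->2]=2 ship[0->1]=3 prod=5 -> inv=[12 9 2]
Step 4: demand=4,sold=2 ship[1->2]=2 ship[0->1]=3 prod=5 -> inv=[14 10 2]
Step 5: demand=4,sold=2 ship[1->2]=2 ship[0->1]=3 prod=5 -> inv=[16 11 2]
Step 6: demand=4,sold=2 ship[1->2]=2 ship[0->1]=3 prod=5 -> inv=[18 12 2]
Step 7: demand=4,sold=2 ship[1->2]=2 ship[0->1]=3 prod=5 -> inv=[20 13 2]
Step 8: demand=4,sold=2 ship[1->2]=2 ship[0->1]=3 prod=5 -> inv=[22 14 2]

22 14 2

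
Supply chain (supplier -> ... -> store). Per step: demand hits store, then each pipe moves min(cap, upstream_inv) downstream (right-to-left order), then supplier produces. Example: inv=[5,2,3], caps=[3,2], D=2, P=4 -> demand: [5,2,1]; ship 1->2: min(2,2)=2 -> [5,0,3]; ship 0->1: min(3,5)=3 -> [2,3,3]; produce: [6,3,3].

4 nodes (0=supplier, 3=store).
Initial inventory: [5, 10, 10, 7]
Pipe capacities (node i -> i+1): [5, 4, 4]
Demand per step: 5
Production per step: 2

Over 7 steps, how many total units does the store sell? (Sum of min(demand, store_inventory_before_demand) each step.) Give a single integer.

Answer: 31

Derivation:
Step 1: sold=5 (running total=5) -> [2 11 10 6]
Step 2: sold=5 (running total=10) -> [2 9 10 5]
Step 3: sold=5 (running total=15) -> [2 7 10 4]
Step 4: sold=4 (running total=19) -> [2 5 10 4]
Step 5: sold=4 (running total=23) -> [2 3 10 4]
Step 6: sold=4 (running total=27) -> [2 2 9 4]
Step 7: sold=4 (running total=31) -> [2 2 7 4]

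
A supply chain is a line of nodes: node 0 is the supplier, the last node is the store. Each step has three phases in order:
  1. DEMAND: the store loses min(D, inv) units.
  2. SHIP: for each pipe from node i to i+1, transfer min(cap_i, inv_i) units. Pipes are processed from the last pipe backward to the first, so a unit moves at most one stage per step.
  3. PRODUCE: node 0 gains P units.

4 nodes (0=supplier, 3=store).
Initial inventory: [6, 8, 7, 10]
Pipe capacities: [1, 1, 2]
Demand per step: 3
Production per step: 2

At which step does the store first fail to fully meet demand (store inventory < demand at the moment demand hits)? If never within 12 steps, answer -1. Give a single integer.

Step 1: demand=3,sold=3 ship[2->3]=2 ship[1->2]=1 ship[0->1]=1 prod=2 -> [7 8 6 9]
Step 2: demand=3,sold=3 ship[2->3]=2 ship[1->2]=1 ship[0->1]=1 prod=2 -> [8 8 5 8]
Step 3: demand=3,sold=3 ship[2->3]=2 ship[1->2]=1 ship[0->1]=1 prod=2 -> [9 8 4 7]
Step 4: demand=3,sold=3 ship[2->3]=2 ship[1->2]=1 ship[0->1]=1 prod=2 -> [10 8 3 6]
Step 5: demand=3,sold=3 ship[2->3]=2 ship[1->2]=1 ship[0->1]=1 prod=2 -> [11 8 2 5]
Step 6: demand=3,sold=3 ship[2->3]=2 ship[1->2]=1 ship[0->1]=1 prod=2 -> [12 8 1 4]
Step 7: demand=3,sold=3 ship[2->3]=1 ship[1->2]=1 ship[0->1]=1 prod=2 -> [13 8 1 2]
Step 8: demand=3,sold=2 ship[2->3]=1 ship[1->2]=1 ship[0->1]=1 prod=2 -> [14 8 1 1]
Step 9: demand=3,sold=1 ship[2->3]=1 ship[1->2]=1 ship[0->1]=1 prod=2 -> [15 8 1 1]
Step 10: demand=3,sold=1 ship[2->3]=1 ship[1->2]=1 ship[0->1]=1 prod=2 -> [16 8 1 1]
Step 11: demand=3,sold=1 ship[2->3]=1 ship[1->2]=1 ship[0->1]=1 prod=2 -> [17 8 1 1]
Step 12: demand=3,sold=1 ship[2->3]=1 ship[1->2]=1 ship[0->1]=1 prod=2 -> [18 8 1 1]
First stockout at step 8

8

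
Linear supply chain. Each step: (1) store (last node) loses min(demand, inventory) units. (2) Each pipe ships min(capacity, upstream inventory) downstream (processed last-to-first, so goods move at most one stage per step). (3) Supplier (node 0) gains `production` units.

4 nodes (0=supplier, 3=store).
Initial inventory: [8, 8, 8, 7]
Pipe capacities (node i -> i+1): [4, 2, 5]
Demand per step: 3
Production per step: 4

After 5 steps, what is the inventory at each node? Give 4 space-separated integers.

Step 1: demand=3,sold=3 ship[2->3]=5 ship[1->2]=2 ship[0->1]=4 prod=4 -> inv=[8 10 5 9]
Step 2: demand=3,sold=3 ship[2->3]=5 ship[1->2]=2 ship[0->1]=4 prod=4 -> inv=[8 12 2 11]
Step 3: demand=3,sold=3 ship[2->3]=2 ship[1->2]=2 ship[0->1]=4 prod=4 -> inv=[8 14 2 10]
Step 4: demand=3,sold=3 ship[2->3]=2 ship[1->2]=2 ship[0->1]=4 prod=4 -> inv=[8 16 2 9]
Step 5: demand=3,sold=3 ship[2->3]=2 ship[1->2]=2 ship[0->1]=4 prod=4 -> inv=[8 18 2 8]

8 18 2 8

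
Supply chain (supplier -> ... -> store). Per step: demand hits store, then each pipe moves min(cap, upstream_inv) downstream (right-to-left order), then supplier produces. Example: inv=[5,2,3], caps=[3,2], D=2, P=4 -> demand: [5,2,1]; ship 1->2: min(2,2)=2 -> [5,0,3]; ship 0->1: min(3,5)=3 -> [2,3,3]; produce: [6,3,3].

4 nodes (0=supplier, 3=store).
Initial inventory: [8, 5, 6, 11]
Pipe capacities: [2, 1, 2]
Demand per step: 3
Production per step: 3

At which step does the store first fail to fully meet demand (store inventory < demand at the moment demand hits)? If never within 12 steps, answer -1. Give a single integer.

Step 1: demand=3,sold=3 ship[2->3]=2 ship[1->2]=1 ship[0->1]=2 prod=3 -> [9 6 5 10]
Step 2: demand=3,sold=3 ship[2->3]=2 ship[1->2]=1 ship[0->1]=2 prod=3 -> [10 7 4 9]
Step 3: demand=3,sold=3 ship[2->3]=2 ship[1->2]=1 ship[0->1]=2 prod=3 -> [11 8 3 8]
Step 4: demand=3,sold=3 ship[2->3]=2 ship[1->2]=1 ship[0->1]=2 prod=3 -> [12 9 2 7]
Step 5: demand=3,sold=3 ship[2->3]=2 ship[1->2]=1 ship[0->1]=2 prod=3 -> [13 10 1 6]
Step 6: demand=3,sold=3 ship[2->3]=1 ship[1->2]=1 ship[0->1]=2 prod=3 -> [14 11 1 4]
Step 7: demand=3,sold=3 ship[2->3]=1 ship[1->2]=1 ship[0->1]=2 prod=3 -> [15 12 1 2]
Step 8: demand=3,sold=2 ship[2->3]=1 ship[1->2]=1 ship[0->1]=2 prod=3 -> [16 13 1 1]
Step 9: demand=3,sold=1 ship[2->3]=1 ship[1->2]=1 ship[0->1]=2 prod=3 -> [17 14 1 1]
Step 10: demand=3,sold=1 ship[2->3]=1 ship[1->2]=1 ship[0->1]=2 prod=3 -> [18 15 1 1]
Step 11: demand=3,sold=1 ship[2->3]=1 ship[1->2]=1 ship[0->1]=2 prod=3 -> [19 16 1 1]
Step 12: demand=3,sold=1 ship[2->3]=1 ship[1->2]=1 ship[0->1]=2 prod=3 -> [20 17 1 1]
First stockout at step 8

8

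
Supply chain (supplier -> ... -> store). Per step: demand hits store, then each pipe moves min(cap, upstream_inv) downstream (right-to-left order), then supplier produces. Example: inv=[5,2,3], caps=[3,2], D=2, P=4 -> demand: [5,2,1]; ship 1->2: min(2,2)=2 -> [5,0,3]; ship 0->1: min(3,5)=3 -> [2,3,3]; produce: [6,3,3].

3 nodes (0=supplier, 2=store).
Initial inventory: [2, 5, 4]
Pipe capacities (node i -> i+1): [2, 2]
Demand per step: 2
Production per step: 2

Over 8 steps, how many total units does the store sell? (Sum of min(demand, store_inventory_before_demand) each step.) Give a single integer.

Answer: 16

Derivation:
Step 1: sold=2 (running total=2) -> [2 5 4]
Step 2: sold=2 (running total=4) -> [2 5 4]
Step 3: sold=2 (running total=6) -> [2 5 4]
Step 4: sold=2 (running total=8) -> [2 5 4]
Step 5: sold=2 (running total=10) -> [2 5 4]
Step 6: sold=2 (running total=12) -> [2 5 4]
Step 7: sold=2 (running total=14) -> [2 5 4]
Step 8: sold=2 (running total=16) -> [2 5 4]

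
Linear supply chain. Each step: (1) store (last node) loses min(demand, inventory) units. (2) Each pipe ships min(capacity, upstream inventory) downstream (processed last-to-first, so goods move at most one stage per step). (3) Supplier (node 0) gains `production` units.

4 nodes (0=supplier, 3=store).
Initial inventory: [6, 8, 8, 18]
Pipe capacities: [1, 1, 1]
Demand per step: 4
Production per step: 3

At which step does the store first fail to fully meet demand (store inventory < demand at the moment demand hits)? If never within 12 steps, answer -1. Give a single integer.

Step 1: demand=4,sold=4 ship[2->3]=1 ship[1->2]=1 ship[0->1]=1 prod=3 -> [8 8 8 15]
Step 2: demand=4,sold=4 ship[2->3]=1 ship[1->2]=1 ship[0->1]=1 prod=3 -> [10 8 8 12]
Step 3: demand=4,sold=4 ship[2->3]=1 ship[1->2]=1 ship[0->1]=1 prod=3 -> [12 8 8 9]
Step 4: demand=4,sold=4 ship[2->3]=1 ship[1->2]=1 ship[0->1]=1 prod=3 -> [14 8 8 6]
Step 5: demand=4,sold=4 ship[2->3]=1 ship[1->2]=1 ship[0->1]=1 prod=3 -> [16 8 8 3]
Step 6: demand=4,sold=3 ship[2->3]=1 ship[1->2]=1 ship[0->1]=1 prod=3 -> [18 8 8 1]
Step 7: demand=4,sold=1 ship[2->3]=1 ship[1->2]=1 ship[0->1]=1 prod=3 -> [20 8 8 1]
Step 8: demand=4,sold=1 ship[2->3]=1 ship[1->2]=1 ship[0->1]=1 prod=3 -> [22 8 8 1]
Step 9: demand=4,sold=1 ship[2->3]=1 ship[1->2]=1 ship[0->1]=1 prod=3 -> [24 8 8 1]
Step 10: demand=4,sold=1 ship[2->3]=1 ship[1->2]=1 ship[0->1]=1 prod=3 -> [26 8 8 1]
Step 11: demand=4,sold=1 ship[2->3]=1 ship[1->2]=1 ship[0->1]=1 prod=3 -> [28 8 8 1]
Step 12: demand=4,sold=1 ship[2->3]=1 ship[1->2]=1 ship[0->1]=1 prod=3 -> [30 8 8 1]
First stockout at step 6

6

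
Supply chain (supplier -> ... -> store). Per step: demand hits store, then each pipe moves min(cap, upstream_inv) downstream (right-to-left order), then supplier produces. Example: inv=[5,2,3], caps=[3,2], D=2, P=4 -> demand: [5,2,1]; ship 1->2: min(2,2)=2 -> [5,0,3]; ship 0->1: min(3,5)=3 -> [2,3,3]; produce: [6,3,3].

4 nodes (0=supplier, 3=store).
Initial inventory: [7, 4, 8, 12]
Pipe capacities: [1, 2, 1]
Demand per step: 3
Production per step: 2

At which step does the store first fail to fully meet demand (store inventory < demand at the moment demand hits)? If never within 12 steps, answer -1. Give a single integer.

Step 1: demand=3,sold=3 ship[2->3]=1 ship[1->2]=2 ship[0->1]=1 prod=2 -> [8 3 9 10]
Step 2: demand=3,sold=3 ship[2->3]=1 ship[1->2]=2 ship[0->1]=1 prod=2 -> [9 2 10 8]
Step 3: demand=3,sold=3 ship[2->3]=1 ship[1->2]=2 ship[0->1]=1 prod=2 -> [10 1 11 6]
Step 4: demand=3,sold=3 ship[2->3]=1 ship[1->2]=1 ship[0->1]=1 prod=2 -> [11 1 11 4]
Step 5: demand=3,sold=3 ship[2->3]=1 ship[1->2]=1 ship[0->1]=1 prod=2 -> [12 1 11 2]
Step 6: demand=3,sold=2 ship[2->3]=1 ship[1->2]=1 ship[0->1]=1 prod=2 -> [13 1 11 1]
Step 7: demand=3,sold=1 ship[2->3]=1 ship[1->2]=1 ship[0->1]=1 prod=2 -> [14 1 11 1]
Step 8: demand=3,sold=1 ship[2->3]=1 ship[1->2]=1 ship[0->1]=1 prod=2 -> [15 1 11 1]
Step 9: demand=3,sold=1 ship[2->3]=1 ship[1->2]=1 ship[0->1]=1 prod=2 -> [16 1 11 1]
Step 10: demand=3,sold=1 ship[2->3]=1 ship[1->2]=1 ship[0->1]=1 prod=2 -> [17 1 11 1]
Step 11: demand=3,sold=1 ship[2->3]=1 ship[1->2]=1 ship[0->1]=1 prod=2 -> [18 1 11 1]
Step 12: demand=3,sold=1 ship[2->3]=1 ship[1->2]=1 ship[0->1]=1 prod=2 -> [19 1 11 1]
First stockout at step 6

6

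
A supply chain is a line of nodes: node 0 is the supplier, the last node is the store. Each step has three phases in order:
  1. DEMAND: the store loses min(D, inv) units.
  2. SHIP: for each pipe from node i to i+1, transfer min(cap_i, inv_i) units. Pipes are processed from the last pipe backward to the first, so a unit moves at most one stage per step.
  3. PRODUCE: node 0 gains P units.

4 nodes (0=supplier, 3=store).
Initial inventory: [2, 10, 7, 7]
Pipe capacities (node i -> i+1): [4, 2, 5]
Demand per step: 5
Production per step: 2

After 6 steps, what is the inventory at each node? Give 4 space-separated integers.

Step 1: demand=5,sold=5 ship[2->3]=5 ship[1->2]=2 ship[0->1]=2 prod=2 -> inv=[2 10 4 7]
Step 2: demand=5,sold=5 ship[2->3]=4 ship[1->2]=2 ship[0->1]=2 prod=2 -> inv=[2 10 2 6]
Step 3: demand=5,sold=5 ship[2->3]=2 ship[1->2]=2 ship[0->1]=2 prod=2 -> inv=[2 10 2 3]
Step 4: demand=5,sold=3 ship[2->3]=2 ship[1->2]=2 ship[0->1]=2 prod=2 -> inv=[2 10 2 2]
Step 5: demand=5,sold=2 ship[2->3]=2 ship[1->2]=2 ship[0->1]=2 prod=2 -> inv=[2 10 2 2]
Step 6: demand=5,sold=2 ship[2->3]=2 ship[1->2]=2 ship[0->1]=2 prod=2 -> inv=[2 10 2 2]

2 10 2 2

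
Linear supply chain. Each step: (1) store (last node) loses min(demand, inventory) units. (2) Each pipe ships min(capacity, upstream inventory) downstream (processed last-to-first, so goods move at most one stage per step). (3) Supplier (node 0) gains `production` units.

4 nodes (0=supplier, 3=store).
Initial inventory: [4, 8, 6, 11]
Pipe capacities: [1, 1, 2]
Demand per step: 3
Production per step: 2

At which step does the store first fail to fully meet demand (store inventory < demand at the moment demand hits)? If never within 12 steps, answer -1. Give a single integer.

Step 1: demand=3,sold=3 ship[2->3]=2 ship[1->2]=1 ship[0->1]=1 prod=2 -> [5 8 5 10]
Step 2: demand=3,sold=3 ship[2->3]=2 ship[1->2]=1 ship[0->1]=1 prod=2 -> [6 8 4 9]
Step 3: demand=3,sold=3 ship[2->3]=2 ship[1->2]=1 ship[0->1]=1 prod=2 -> [7 8 3 8]
Step 4: demand=3,sold=3 ship[2->3]=2 ship[1->2]=1 ship[0->1]=1 prod=2 -> [8 8 2 7]
Step 5: demand=3,sold=3 ship[2->3]=2 ship[1->2]=1 ship[0->1]=1 prod=2 -> [9 8 1 6]
Step 6: demand=3,sold=3 ship[2->3]=1 ship[1->2]=1 ship[0->1]=1 prod=2 -> [10 8 1 4]
Step 7: demand=3,sold=3 ship[2->3]=1 ship[1->2]=1 ship[0->1]=1 prod=2 -> [11 8 1 2]
Step 8: demand=3,sold=2 ship[2->3]=1 ship[1->2]=1 ship[0->1]=1 prod=2 -> [12 8 1 1]
Step 9: demand=3,sold=1 ship[2->3]=1 ship[1->2]=1 ship[0->1]=1 prod=2 -> [13 8 1 1]
Step 10: demand=3,sold=1 ship[2->3]=1 ship[1->2]=1 ship[0->1]=1 prod=2 -> [14 8 1 1]
Step 11: demand=3,sold=1 ship[2->3]=1 ship[1->2]=1 ship[0->1]=1 prod=2 -> [15 8 1 1]
Step 12: demand=3,sold=1 ship[2->3]=1 ship[1->2]=1 ship[0->1]=1 prod=2 -> [16 8 1 1]
First stockout at step 8

8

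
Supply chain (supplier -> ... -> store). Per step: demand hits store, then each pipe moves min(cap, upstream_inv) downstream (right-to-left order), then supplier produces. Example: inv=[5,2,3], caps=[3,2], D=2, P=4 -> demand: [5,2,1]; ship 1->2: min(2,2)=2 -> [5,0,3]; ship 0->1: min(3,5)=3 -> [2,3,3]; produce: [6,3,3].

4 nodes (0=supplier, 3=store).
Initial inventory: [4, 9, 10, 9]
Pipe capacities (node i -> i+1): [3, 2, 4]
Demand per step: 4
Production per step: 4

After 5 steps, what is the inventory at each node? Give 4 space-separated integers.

Step 1: demand=4,sold=4 ship[2->3]=4 ship[1->2]=2 ship[0->1]=3 prod=4 -> inv=[5 10 8 9]
Step 2: demand=4,sold=4 ship[2->3]=4 ship[1->2]=2 ship[0->1]=3 prod=4 -> inv=[6 11 6 9]
Step 3: demand=4,sold=4 ship[2->3]=4 ship[1->2]=2 ship[0->1]=3 prod=4 -> inv=[7 12 4 9]
Step 4: demand=4,sold=4 ship[2->3]=4 ship[1->2]=2 ship[0->1]=3 prod=4 -> inv=[8 13 2 9]
Step 5: demand=4,sold=4 ship[2->3]=2 ship[1->2]=2 ship[0->1]=3 prod=4 -> inv=[9 14 2 7]

9 14 2 7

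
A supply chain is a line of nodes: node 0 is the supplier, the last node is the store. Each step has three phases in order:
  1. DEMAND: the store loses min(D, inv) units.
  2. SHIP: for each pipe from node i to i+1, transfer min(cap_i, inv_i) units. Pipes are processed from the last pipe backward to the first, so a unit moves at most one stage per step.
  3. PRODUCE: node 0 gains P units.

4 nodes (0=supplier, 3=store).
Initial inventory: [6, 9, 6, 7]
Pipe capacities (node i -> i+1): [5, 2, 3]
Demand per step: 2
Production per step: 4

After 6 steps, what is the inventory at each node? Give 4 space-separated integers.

Step 1: demand=2,sold=2 ship[2->3]=3 ship[1->2]=2 ship[0->1]=5 prod=4 -> inv=[5 12 5 8]
Step 2: demand=2,sold=2 ship[2->3]=3 ship[1->2]=2 ship[0->1]=5 prod=4 -> inv=[4 15 4 9]
Step 3: demand=2,sold=2 ship[2->3]=3 ship[1->2]=2 ship[0->1]=4 prod=4 -> inv=[4 17 3 10]
Step 4: demand=2,sold=2 ship[2->3]=3 ship[1->2]=2 ship[0->1]=4 prod=4 -> inv=[4 19 2 11]
Step 5: demand=2,sold=2 ship[2->3]=2 ship[1->2]=2 ship[0->1]=4 prod=4 -> inv=[4 21 2 11]
Step 6: demand=2,sold=2 ship[2->3]=2 ship[1->2]=2 ship[0->1]=4 prod=4 -> inv=[4 23 2 11]

4 23 2 11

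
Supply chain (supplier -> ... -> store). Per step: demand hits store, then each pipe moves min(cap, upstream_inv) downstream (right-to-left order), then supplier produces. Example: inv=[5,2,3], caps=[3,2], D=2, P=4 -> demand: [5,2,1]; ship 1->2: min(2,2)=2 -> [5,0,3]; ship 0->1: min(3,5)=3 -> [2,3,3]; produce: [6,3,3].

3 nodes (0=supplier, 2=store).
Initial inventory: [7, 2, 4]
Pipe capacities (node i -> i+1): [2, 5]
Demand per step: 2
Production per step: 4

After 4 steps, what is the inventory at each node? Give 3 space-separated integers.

Step 1: demand=2,sold=2 ship[1->2]=2 ship[0->1]=2 prod=4 -> inv=[9 2 4]
Step 2: demand=2,sold=2 ship[1->2]=2 ship[0->1]=2 prod=4 -> inv=[11 2 4]
Step 3: demand=2,sold=2 ship[1->2]=2 ship[0->1]=2 prod=4 -> inv=[13 2 4]
Step 4: demand=2,sold=2 ship[1->2]=2 ship[0->1]=2 prod=4 -> inv=[15 2 4]

15 2 4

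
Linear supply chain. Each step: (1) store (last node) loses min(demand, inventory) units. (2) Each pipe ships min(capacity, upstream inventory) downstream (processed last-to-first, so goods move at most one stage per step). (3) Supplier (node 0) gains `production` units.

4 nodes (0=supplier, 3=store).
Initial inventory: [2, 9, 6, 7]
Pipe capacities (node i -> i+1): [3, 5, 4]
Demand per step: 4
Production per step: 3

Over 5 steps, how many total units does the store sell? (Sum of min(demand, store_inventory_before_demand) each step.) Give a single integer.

Step 1: sold=4 (running total=4) -> [3 6 7 7]
Step 2: sold=4 (running total=8) -> [3 4 8 7]
Step 3: sold=4 (running total=12) -> [3 3 8 7]
Step 4: sold=4 (running total=16) -> [3 3 7 7]
Step 5: sold=4 (running total=20) -> [3 3 6 7]

Answer: 20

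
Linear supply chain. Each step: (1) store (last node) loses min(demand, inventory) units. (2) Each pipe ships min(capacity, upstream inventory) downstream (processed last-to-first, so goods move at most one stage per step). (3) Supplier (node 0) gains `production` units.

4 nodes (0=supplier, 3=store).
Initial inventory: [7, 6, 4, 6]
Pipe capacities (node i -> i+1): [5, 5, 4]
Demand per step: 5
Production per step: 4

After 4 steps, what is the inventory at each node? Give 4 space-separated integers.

Step 1: demand=5,sold=5 ship[2->3]=4 ship[1->2]=5 ship[0->1]=5 prod=4 -> inv=[6 6 5 5]
Step 2: demand=5,sold=5 ship[2->3]=4 ship[1->2]=5 ship[0->1]=5 prod=4 -> inv=[5 6 6 4]
Step 3: demand=5,sold=4 ship[2->3]=4 ship[1->2]=5 ship[0->1]=5 prod=4 -> inv=[4 6 7 4]
Step 4: demand=5,sold=4 ship[2->3]=4 ship[1->2]=5 ship[0->1]=4 prod=4 -> inv=[4 5 8 4]

4 5 8 4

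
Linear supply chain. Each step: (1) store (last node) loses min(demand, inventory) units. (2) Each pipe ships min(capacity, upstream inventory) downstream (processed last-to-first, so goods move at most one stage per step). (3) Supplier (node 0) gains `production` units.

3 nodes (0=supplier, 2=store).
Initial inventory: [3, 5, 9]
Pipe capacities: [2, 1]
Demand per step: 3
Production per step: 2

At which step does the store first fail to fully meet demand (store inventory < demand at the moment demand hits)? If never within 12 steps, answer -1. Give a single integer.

Step 1: demand=3,sold=3 ship[1->2]=1 ship[0->1]=2 prod=2 -> [3 6 7]
Step 2: demand=3,sold=3 ship[1->2]=1 ship[0->1]=2 prod=2 -> [3 7 5]
Step 3: demand=3,sold=3 ship[1->2]=1 ship[0->1]=2 prod=2 -> [3 8 3]
Step 4: demand=3,sold=3 ship[1->2]=1 ship[0->1]=2 prod=2 -> [3 9 1]
Step 5: demand=3,sold=1 ship[1->2]=1 ship[0->1]=2 prod=2 -> [3 10 1]
Step 6: demand=3,sold=1 ship[1->2]=1 ship[0->1]=2 prod=2 -> [3 11 1]
Step 7: demand=3,sold=1 ship[1->2]=1 ship[0->1]=2 prod=2 -> [3 12 1]
Step 8: demand=3,sold=1 ship[1->2]=1 ship[0->1]=2 prod=2 -> [3 13 1]
Step 9: demand=3,sold=1 ship[1->2]=1 ship[0->1]=2 prod=2 -> [3 14 1]
Step 10: demand=3,sold=1 ship[1->2]=1 ship[0->1]=2 prod=2 -> [3 15 1]
Step 11: demand=3,sold=1 ship[1->2]=1 ship[0->1]=2 prod=2 -> [3 16 1]
Step 12: demand=3,sold=1 ship[1->2]=1 ship[0->1]=2 prod=2 -> [3 17 1]
First stockout at step 5

5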